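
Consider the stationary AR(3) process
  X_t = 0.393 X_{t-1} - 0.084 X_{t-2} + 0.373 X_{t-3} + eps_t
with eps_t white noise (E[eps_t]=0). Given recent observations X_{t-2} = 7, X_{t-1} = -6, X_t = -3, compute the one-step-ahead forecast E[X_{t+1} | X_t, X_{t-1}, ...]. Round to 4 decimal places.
E[X_{t+1} \mid \mathcal F_t] = 1.9360

For an AR(p) model X_t = c + sum_i phi_i X_{t-i} + eps_t, the
one-step-ahead conditional mean is
  E[X_{t+1} | X_t, ...] = c + sum_i phi_i X_{t+1-i}.
Substitute known values:
  E[X_{t+1} | ...] = (0.393) * (-3) + (-0.084) * (-6) + (0.373) * (7)
                   = 1.9360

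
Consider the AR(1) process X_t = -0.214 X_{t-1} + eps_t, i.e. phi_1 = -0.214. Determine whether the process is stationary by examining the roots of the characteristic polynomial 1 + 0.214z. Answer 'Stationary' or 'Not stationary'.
\text{Stationary}

The AR(p) characteristic polynomial is P(z) = 1 + 0.214z.
Stationarity requires all roots to lie outside the unit circle, i.e. |z| > 1 for every root.
This is linear in z: 1 + (0.214) z = 0  =>  z = -1/(0.214) = -4.672897,  |z| = 4.672897.
Moduli of all roots: 4.6729.
All moduli strictly greater than 1? Yes.
Verdict: Stationary.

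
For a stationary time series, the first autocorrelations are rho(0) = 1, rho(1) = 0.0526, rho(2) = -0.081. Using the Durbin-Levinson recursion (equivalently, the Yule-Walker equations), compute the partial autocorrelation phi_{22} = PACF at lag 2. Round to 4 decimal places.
\phi_{22} = -0.0840

The PACF at lag k is phi_{kk}, the last component of the solution
to the Yule-Walker system G_k phi = r_k where
  (G_k)_{ij} = rho(|i - j|), (r_k)_i = rho(i), i,j = 1..k.
Equivalently, Durbin-Levinson gives phi_{kk} iteratively:
  phi_{11} = rho(1)
  phi_{kk} = [rho(k) - sum_{j=1..k-1} phi_{k-1,j} rho(k-j)]
            / [1 - sum_{j=1..k-1} phi_{k-1,j} rho(j)],
  phi_{k,j} = phi_{k-1,j} - phi_{kk} phi_{k-1,k-j},  j = 1..k-1.
Step k = 1:
  phi_11 = rho(1) = 0.0526.
Step k = 2:
  phi_22 = [rho(2) - phi_11 rho(1)] / [1 - phi_11 rho(1)] = [-0.081 - (0.0526)(0.0526)] / [1 - (0.0526)(0.0526)]
         = -0.08376676 / 0.99723324 = -0.084.
Therefore phi_{22} = -0.0840.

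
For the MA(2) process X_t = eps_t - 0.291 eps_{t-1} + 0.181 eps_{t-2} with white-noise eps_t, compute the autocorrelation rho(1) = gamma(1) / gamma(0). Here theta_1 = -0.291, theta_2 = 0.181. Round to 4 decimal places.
\rho(1) = -0.3076

For an MA(q) process with theta_0 = 1, the autocovariance is
  gamma(k) = sigma^2 * sum_{i=0..q-k} theta_i * theta_{i+k},
and rho(k) = gamma(k) / gamma(0). Sigma^2 cancels.
  numerator   = (1)*(-0.291) + (-0.291)*(0.181) = -0.343671.
  denominator = (1)^2 + (-0.291)^2 + (0.181)^2 = 1.117442.
  rho(1) = -0.343671 / 1.117442 = -0.3076.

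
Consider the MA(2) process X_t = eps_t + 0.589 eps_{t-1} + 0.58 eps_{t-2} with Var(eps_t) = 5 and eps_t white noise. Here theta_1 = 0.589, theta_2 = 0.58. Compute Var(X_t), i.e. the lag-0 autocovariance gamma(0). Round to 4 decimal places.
\gamma(0) = 8.4166

For an MA(q) process X_t = eps_t + sum_i theta_i eps_{t-i} with
Var(eps_t) = sigma^2, the variance is
  gamma(0) = sigma^2 * (1 + sum_i theta_i^2).
  sum_i theta_i^2 = (0.589)^2 + (0.58)^2 = 0.346921 + 0.3364 = 0.683321.
  gamma(0) = 5 * (1 + 0.683321) = 5 * 1.683321 = 8.416605, which rounds to 8.4166.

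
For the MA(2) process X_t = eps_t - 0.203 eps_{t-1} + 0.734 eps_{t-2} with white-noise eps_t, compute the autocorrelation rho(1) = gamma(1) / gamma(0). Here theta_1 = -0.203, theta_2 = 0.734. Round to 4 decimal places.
\rho(1) = -0.2228

For an MA(q) process with theta_0 = 1, the autocovariance is
  gamma(k) = sigma^2 * sum_{i=0..q-k} theta_i * theta_{i+k},
and rho(k) = gamma(k) / gamma(0). Sigma^2 cancels.
  numerator   = (1)*(-0.203) + (-0.203)*(0.734) = -0.352002.
  denominator = (1)^2 + (-0.203)^2 + (0.734)^2 = 1.579965.
  rho(1) = -0.352002 / 1.579965 = -0.2228.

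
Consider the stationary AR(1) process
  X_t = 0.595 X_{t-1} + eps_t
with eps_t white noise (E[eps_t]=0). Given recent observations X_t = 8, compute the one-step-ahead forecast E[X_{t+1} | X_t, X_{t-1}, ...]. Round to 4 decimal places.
E[X_{t+1} \mid \mathcal F_t] = 4.7600

For an AR(p) model X_t = c + sum_i phi_i X_{t-i} + eps_t, the
one-step-ahead conditional mean is
  E[X_{t+1} | X_t, ...] = c + sum_i phi_i X_{t+1-i}.
Substitute known values:
  E[X_{t+1} | ...] = (0.595) * (8)
                   = 4.7600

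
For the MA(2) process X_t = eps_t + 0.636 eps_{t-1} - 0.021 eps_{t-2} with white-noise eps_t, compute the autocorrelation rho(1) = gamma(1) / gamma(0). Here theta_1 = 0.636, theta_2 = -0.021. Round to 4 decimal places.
\rho(1) = 0.4432

For an MA(q) process with theta_0 = 1, the autocovariance is
  gamma(k) = sigma^2 * sum_{i=0..q-k} theta_i * theta_{i+k},
and rho(k) = gamma(k) / gamma(0). Sigma^2 cancels.
  numerator   = (1)*(0.636) + (0.636)*(-0.021) = 0.622644.
  denominator = (1)^2 + (0.636)^2 + (-0.021)^2 = 1.404937.
  rho(1) = 0.622644 / 1.404937 = 0.4432.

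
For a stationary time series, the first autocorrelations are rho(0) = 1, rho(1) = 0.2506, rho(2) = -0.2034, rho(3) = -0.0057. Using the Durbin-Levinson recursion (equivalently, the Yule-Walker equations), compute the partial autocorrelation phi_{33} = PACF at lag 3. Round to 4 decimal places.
\phi_{33} = 0.1520

The PACF at lag k is phi_{kk}, the last component of the solution
to the Yule-Walker system G_k phi = r_k where
  (G_k)_{ij} = rho(|i - j|), (r_k)_i = rho(i), i,j = 1..k.
Equivalently, Durbin-Levinson gives phi_{kk} iteratively:
  phi_{11} = rho(1)
  phi_{kk} = [rho(k) - sum_{j=1..k-1} phi_{k-1,j} rho(k-j)]
            / [1 - sum_{j=1..k-1} phi_{k-1,j} rho(j)],
  phi_{k,j} = phi_{k-1,j} - phi_{kk} phi_{k-1,k-j},  j = 1..k-1.
Step k = 1:
  phi_11 = rho(1) = 0.2506.
Step k = 2:
  phi_22 = [rho(2) - phi_11 rho(1)] / [1 - phi_11 rho(1)] = [-0.2034 - (0.2506)(0.2506)] / [1 - (0.2506)(0.2506)]
         = -0.26620036 / 0.93719964 = -0.284038.
  Update: phi_21 = phi_11 - phi_22 phi_11 = 0.2506 - (-0.284038)(0.2506) = 0.32178.
Step k = 3:
  phi_33 = [rho(3) - phi_21 rho(2) - phi_22 rho(1)] / [1 - phi_21 rho(1) - phi_22 rho(2)]
    numerator   = -0.0057 - (0.32178)(-0.2034) - (-0.284038)(0.2506) = 0.13092997
    denominator = 1 - (0.32178)(0.2506) - (-0.284038)(-0.2034) = 0.86158861
  phi_33 = 0.13092997 / 0.86158861 = 0.152.
Therefore phi_{33} = 0.1520.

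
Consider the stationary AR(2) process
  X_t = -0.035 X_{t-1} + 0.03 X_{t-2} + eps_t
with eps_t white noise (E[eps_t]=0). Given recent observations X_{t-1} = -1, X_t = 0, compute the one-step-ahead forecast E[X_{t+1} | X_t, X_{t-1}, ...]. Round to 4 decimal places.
E[X_{t+1} \mid \mathcal F_t] = -0.0300

For an AR(p) model X_t = c + sum_i phi_i X_{t-i} + eps_t, the
one-step-ahead conditional mean is
  E[X_{t+1} | X_t, ...] = c + sum_i phi_i X_{t+1-i}.
Substitute known values:
  E[X_{t+1} | ...] = (-0.035) * (0) + (0.03) * (-1)
                   = -0.0300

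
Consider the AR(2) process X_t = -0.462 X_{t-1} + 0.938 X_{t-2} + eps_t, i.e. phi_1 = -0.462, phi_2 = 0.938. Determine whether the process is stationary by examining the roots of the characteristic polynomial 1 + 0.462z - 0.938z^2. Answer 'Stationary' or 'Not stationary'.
\text{Not stationary}

The AR(p) characteristic polynomial is P(z) = 1 + 0.462z - 0.938z^2.
Stationarity requires all roots to lie outside the unit circle, i.e. |z| > 1 for every root.
Set 1 + (0.462) z + (-0.938) z^2 = 0, i.e. a z^2 + b z + c = 0 with a = -0.938, b = 0.462, c = 1.
Discriminant D = b^2 - 4ac = (0.462)^2 - 4*(-0.938)*1 = 0.213444 - (-3.752) = 3.965444.
D >= 0, so the roots are real: z = (-b +/- sqrt(D)) / (2a) = (-0.462 +/- 1.991342) / (-1.876).
  z_1 = (-0.462 + 1.991342) / (-1.876) = -0.8152,   |z_1| = 0.8152.
  z_2 = (-0.462 - 1.991342) / (-1.876) = 1.3078,   |z_2| = 1.3078.
Moduli of all roots: 0.8152, 1.3078.
All moduli strictly greater than 1? No.
Verdict: Not stationary.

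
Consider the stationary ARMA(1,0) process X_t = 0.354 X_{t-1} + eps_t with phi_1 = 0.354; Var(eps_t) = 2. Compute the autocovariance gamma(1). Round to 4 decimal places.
\gamma(1) = 0.8094

Multiply the model equation by X_{t-k} and take expectations. With theta_0 = psi_0 = 1 and psi_j the MA(infinity) weights, this gives
  gamma(k) - sum_i phi_i gamma(k-i) = c_k,
  c_k = sigma^2 * sum_{j=k..q} theta_j psi_{j-k}   (c_k = 0 for k > q),
using gamma(-m) = gamma(m).
Pure AR (q = 0): c_0 = sigma^2 = 2, c_k = 0 for k >= 1.
Equations for k = 0 and k = 1 (AR order 1):
  gamma(0) = phi_1 gamma(1) + c_0
  gamma(1) = phi_1 gamma(0) + c_1
Substituting the second into the first: gamma(0) (1 - phi_1^2) = c_0 + phi_1 c_1, so
  gamma(0) = c_0 / (1 - phi_1^2) = 2 / (1 - (0.354)^2) = 2 / 0.874684 = 2.28654.
  gamma(1) = phi_1 gamma(0) = (0.354)(2.28654) = 0.809435.
Therefore gamma(1) = 0.8094 (to 4 decimal places).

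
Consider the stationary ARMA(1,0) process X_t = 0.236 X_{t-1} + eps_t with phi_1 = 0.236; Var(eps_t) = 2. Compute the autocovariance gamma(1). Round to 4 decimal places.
\gamma(1) = 0.4998

Multiply the model equation by X_{t-k} and take expectations. With theta_0 = psi_0 = 1 and psi_j the MA(infinity) weights, this gives
  gamma(k) - sum_i phi_i gamma(k-i) = c_k,
  c_k = sigma^2 * sum_{j=k..q} theta_j psi_{j-k}   (c_k = 0 for k > q),
using gamma(-m) = gamma(m).
Pure AR (q = 0): c_0 = sigma^2 = 2, c_k = 0 for k >= 1.
Equations for k = 0 and k = 1 (AR order 1):
  gamma(0) = phi_1 gamma(1) + c_0
  gamma(1) = phi_1 gamma(0) + c_1
Substituting the second into the first: gamma(0) (1 - phi_1^2) = c_0 + phi_1 c_1, so
  gamma(0) = c_0 / (1 - phi_1^2) = 2 / (1 - (0.236)^2) = 2 / 0.944304 = 2.117962.
  gamma(1) = phi_1 gamma(0) = (0.236)(2.117962) = 0.499839.
Therefore gamma(1) = 0.4998 (to 4 decimal places).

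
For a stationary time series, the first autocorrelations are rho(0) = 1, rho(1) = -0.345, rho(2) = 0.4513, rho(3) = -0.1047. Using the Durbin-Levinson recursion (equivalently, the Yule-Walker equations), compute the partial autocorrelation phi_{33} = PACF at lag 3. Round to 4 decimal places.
\phi_{33} = 0.1620

The PACF at lag k is phi_{kk}, the last component of the solution
to the Yule-Walker system G_k phi = r_k where
  (G_k)_{ij} = rho(|i - j|), (r_k)_i = rho(i), i,j = 1..k.
Equivalently, Durbin-Levinson gives phi_{kk} iteratively:
  phi_{11} = rho(1)
  phi_{kk} = [rho(k) - sum_{j=1..k-1} phi_{k-1,j} rho(k-j)]
            / [1 - sum_{j=1..k-1} phi_{k-1,j} rho(j)],
  phi_{k,j} = phi_{k-1,j} - phi_{kk} phi_{k-1,k-j},  j = 1..k-1.
Step k = 1:
  phi_11 = rho(1) = -0.345.
Step k = 2:
  phi_22 = [rho(2) - phi_11 rho(1)] / [1 - phi_11 rho(1)] = [0.4513 - (-0.345)(-0.345)] / [1 - (-0.345)(-0.345)]
         = 0.332275 / 0.880975 = 0.377167.
  Update: phi_21 = phi_11 - phi_22 phi_11 = -0.345 - (0.377167)(-0.345) = -0.214877.
Step k = 3:
  phi_33 = [rho(3) - phi_21 rho(2) - phi_22 rho(1)] / [1 - phi_21 rho(1) - phi_22 rho(2)]
    numerator   = -0.1047 - (-0.214877)(0.4513) - (0.377167)(-0.345) = 0.12239684
    denominator = 1 - (-0.214877)(-0.345) - (0.377167)(0.4513) = 0.75565172
  phi_33 = 0.12239684 / 0.75565172 = 0.162.
Therefore phi_{33} = 0.1620.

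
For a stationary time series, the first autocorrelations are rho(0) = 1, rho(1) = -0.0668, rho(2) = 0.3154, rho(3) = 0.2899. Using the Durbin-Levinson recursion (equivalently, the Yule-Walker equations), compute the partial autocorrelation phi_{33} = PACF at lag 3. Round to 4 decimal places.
\phi_{33} = 0.3620

The PACF at lag k is phi_{kk}, the last component of the solution
to the Yule-Walker system G_k phi = r_k where
  (G_k)_{ij} = rho(|i - j|), (r_k)_i = rho(i), i,j = 1..k.
Equivalently, Durbin-Levinson gives phi_{kk} iteratively:
  phi_{11} = rho(1)
  phi_{kk} = [rho(k) - sum_{j=1..k-1} phi_{k-1,j} rho(k-j)]
            / [1 - sum_{j=1..k-1} phi_{k-1,j} rho(j)],
  phi_{k,j} = phi_{k-1,j} - phi_{kk} phi_{k-1,k-j},  j = 1..k-1.
Step k = 1:
  phi_11 = rho(1) = -0.0668.
Step k = 2:
  phi_22 = [rho(2) - phi_11 rho(1)] / [1 - phi_11 rho(1)] = [0.3154 - (-0.0668)(-0.0668)] / [1 - (-0.0668)(-0.0668)]
         = 0.31093776 / 0.99553776 = 0.312331.
  Update: phi_21 = phi_11 - phi_22 phi_11 = -0.0668 - (0.312331)(-0.0668) = -0.045936.
Step k = 3:
  phi_33 = [rho(3) - phi_21 rho(2) - phi_22 rho(1)] / [1 - phi_21 rho(1) - phi_22 rho(2)]
    numerator   = 0.2899 - (-0.045936)(0.3154) - (0.312331)(-0.0668) = 0.32525204
    denominator = 1 - (-0.045936)(-0.0668) - (0.312331)(0.3154) = 0.89842212
  phi_33 = 0.32525204 / 0.89842212 = 0.362.
Therefore phi_{33} = 0.3620.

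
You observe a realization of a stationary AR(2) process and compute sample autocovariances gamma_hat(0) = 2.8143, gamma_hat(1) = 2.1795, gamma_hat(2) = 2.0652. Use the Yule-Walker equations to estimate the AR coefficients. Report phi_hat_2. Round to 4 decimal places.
\hat\phi_{2} = 0.3350

The Yule-Walker equations for an AR(p) process read, in matrix form,
  Gamma_p phi = r_p,   with   (Gamma_p)_{ij} = gamma(|i - j|),
                       (r_p)_i = gamma(i),   i,j = 1..p.
Substitute the sample gammas (Toeplitz matrix and right-hand side of size 2):
  Gamma_p = [[2.8143, 2.1795], [2.1795, 2.8143]]
  r_p     = [2.1795, 2.0652]
Written out:
  2.8143 phi_1 + 2.1795 phi_2 = 2.1795
  2.1795 phi_1 + 2.8143 phi_2 = 2.0652
Solve by Cramer's rule:
  det = gamma(0)^2 - gamma(1)^2 = (2.8143)^2 - (2.1795)^2 = 7.92028449 - 4.75022025 = 3.17006424
  phi_hat_1 = [gamma(1) gamma(0) - gamma(1) gamma(2)] / det = [(2.1795)(2.8143) - (2.1795)(2.0652)] / 3.17006424 = 1.63266345 / 3.17006424 = 0.515
  phi_hat_2 = [gamma(0) gamma(2) - gamma(1)^2] / det = [(2.8143)(2.0652) - (2.1795)^2] / 3.17006424 = 1.06187211 / 3.17006424 = 0.335
So phi_hat = [0.5150, 0.3350].
Therefore phi_hat_2 = 0.3350.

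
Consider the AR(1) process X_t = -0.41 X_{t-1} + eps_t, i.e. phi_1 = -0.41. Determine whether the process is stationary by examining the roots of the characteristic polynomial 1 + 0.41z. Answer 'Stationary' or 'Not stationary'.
\text{Stationary}

The AR(p) characteristic polynomial is P(z) = 1 + 0.41z.
Stationarity requires all roots to lie outside the unit circle, i.e. |z| > 1 for every root.
This is linear in z: 1 + (0.41) z = 0  =>  z = -1/(0.41) = -2.439024,  |z| = 2.439024.
Moduli of all roots: 2.4390.
All moduli strictly greater than 1? Yes.
Verdict: Stationary.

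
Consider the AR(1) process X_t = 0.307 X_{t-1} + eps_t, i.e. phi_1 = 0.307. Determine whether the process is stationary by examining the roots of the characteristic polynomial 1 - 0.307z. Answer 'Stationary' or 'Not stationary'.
\text{Stationary}

The AR(p) characteristic polynomial is P(z) = 1 - 0.307z.
Stationarity requires all roots to lie outside the unit circle, i.e. |z| > 1 for every root.
This is linear in z: 1 + (-0.307) z = 0  =>  z = -1/(-0.307) = 3.257329,  |z| = 3.257329.
Moduli of all roots: 3.2573.
All moduli strictly greater than 1? Yes.
Verdict: Stationary.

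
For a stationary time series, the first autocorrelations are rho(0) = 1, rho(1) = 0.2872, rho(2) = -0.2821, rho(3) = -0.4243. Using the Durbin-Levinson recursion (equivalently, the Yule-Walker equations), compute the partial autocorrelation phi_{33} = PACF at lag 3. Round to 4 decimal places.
\phi_{33} = -0.2549

The PACF at lag k is phi_{kk}, the last component of the solution
to the Yule-Walker system G_k phi = r_k where
  (G_k)_{ij} = rho(|i - j|), (r_k)_i = rho(i), i,j = 1..k.
Equivalently, Durbin-Levinson gives phi_{kk} iteratively:
  phi_{11} = rho(1)
  phi_{kk} = [rho(k) - sum_{j=1..k-1} phi_{k-1,j} rho(k-j)]
            / [1 - sum_{j=1..k-1} phi_{k-1,j} rho(j)],
  phi_{k,j} = phi_{k-1,j} - phi_{kk} phi_{k-1,k-j},  j = 1..k-1.
Step k = 1:
  phi_11 = rho(1) = 0.2872.
Step k = 2:
  phi_22 = [rho(2) - phi_11 rho(1)] / [1 - phi_11 rho(1)] = [-0.2821 - (0.2872)(0.2872)] / [1 - (0.2872)(0.2872)]
         = -0.36458384 / 0.91751616 = -0.39736.
  Update: phi_21 = phi_11 - phi_22 phi_11 = 0.2872 - (-0.39736)(0.2872) = 0.401322.
Step k = 3:
  phi_33 = [rho(3) - phi_21 rho(2) - phi_22 rho(1)] / [1 - phi_21 rho(1) - phi_22 rho(2)]
    numerator   = -0.4243 - (0.401322)(-0.2821) - (-0.39736)(0.2872) = -0.19696548
    denominator = 1 - (0.401322)(0.2872) - (-0.39736)(-0.2821) = 0.77264528
  phi_33 = -0.19696548 / 0.77264528 = -0.2549.
Therefore phi_{33} = -0.2549.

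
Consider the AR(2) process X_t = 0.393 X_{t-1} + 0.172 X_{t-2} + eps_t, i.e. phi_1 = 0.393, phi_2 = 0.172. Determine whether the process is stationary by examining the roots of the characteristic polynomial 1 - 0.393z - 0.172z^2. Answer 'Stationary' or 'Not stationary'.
\text{Stationary}

The AR(p) characteristic polynomial is P(z) = 1 - 0.393z - 0.172z^2.
Stationarity requires all roots to lie outside the unit circle, i.e. |z| > 1 for every root.
Set 1 + (-0.393) z + (-0.172) z^2 = 0, i.e. a z^2 + b z + c = 0 with a = -0.172, b = -0.393, c = 1.
Discriminant D = b^2 - 4ac = (-0.393)^2 - 4*(-0.172)*1 = 0.154449 - (-0.688) = 0.842449.
D >= 0, so the roots are real: z = (-b +/- sqrt(D)) / (2a) = (0.393 +/- 0.91785) / (-0.344).
  z_1 = (0.393 + 0.91785) / (-0.344) = -3.8106,   |z_1| = 3.8106.
  z_2 = (0.393 - 0.91785) / (-0.344) = 1.5257,   |z_2| = 1.5257.
Moduli of all roots: 3.8106, 1.5257.
All moduli strictly greater than 1? Yes.
Verdict: Stationary.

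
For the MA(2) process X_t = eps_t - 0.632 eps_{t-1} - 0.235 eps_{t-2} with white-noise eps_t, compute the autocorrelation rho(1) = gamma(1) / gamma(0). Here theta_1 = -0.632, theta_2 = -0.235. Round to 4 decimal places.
\rho(1) = -0.3324

For an MA(q) process with theta_0 = 1, the autocovariance is
  gamma(k) = sigma^2 * sum_{i=0..q-k} theta_i * theta_{i+k},
and rho(k) = gamma(k) / gamma(0). Sigma^2 cancels.
  numerator   = (1)*(-0.632) + (-0.632)*(-0.235) = -0.48348.
  denominator = (1)^2 + (-0.632)^2 + (-0.235)^2 = 1.454649.
  rho(1) = -0.48348 / 1.454649 = -0.3324.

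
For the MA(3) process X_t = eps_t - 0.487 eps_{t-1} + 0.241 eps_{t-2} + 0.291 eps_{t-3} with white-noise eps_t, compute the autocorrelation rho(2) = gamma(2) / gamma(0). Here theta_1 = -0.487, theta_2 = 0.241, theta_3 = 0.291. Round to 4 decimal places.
\rho(2) = 0.0719

For an MA(q) process with theta_0 = 1, the autocovariance is
  gamma(k) = sigma^2 * sum_{i=0..q-k} theta_i * theta_{i+k},
and rho(k) = gamma(k) / gamma(0). Sigma^2 cancels.
  numerator   = (1)*(0.241) + (-0.487)*(0.291) = 0.099283.
  denominator = (1)^2 + (-0.487)^2 + (0.241)^2 + (0.291)^2 = 1.379931.
  rho(2) = 0.099283 / 1.379931 = 0.0719.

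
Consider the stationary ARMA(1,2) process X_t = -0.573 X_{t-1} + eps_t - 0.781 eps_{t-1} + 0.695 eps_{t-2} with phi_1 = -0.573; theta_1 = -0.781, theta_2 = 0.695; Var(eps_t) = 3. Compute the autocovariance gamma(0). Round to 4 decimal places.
\gamma(0) = 18.1626

Multiply the model equation by X_{t-k} and take expectations. With theta_0 = psi_0 = 1 and psi_j the MA(infinity) weights, this gives
  gamma(k) - sum_i phi_i gamma(k-i) = c_k,
  c_k = sigma^2 * sum_{j=k..q} theta_j psi_{j-k}   (c_k = 0 for k > q),
using gamma(-m) = gamma(m).
psi-weights needed (psi_j = theta_j + sum_i phi_i psi_{j-i}):
  psi_1 = theta_1 + phi_1 = -0.781 + (-0.573) = -1.354
  psi_2 = theta_2 + phi_1 psi_1 = 0.695 + (-0.573)(-1.354) = 1.470842
Right-hand sides:
  c_0 = sigma^2 (1 + theta_1 psi_1 + theta_2 psi_2) = 3 * (1 + (-0.781)(-1.354) + (0.695)(1.470842)) = 3 * 3.079709 = 9.239128
  c_1 = sigma^2 (theta_1 + theta_2 psi_1) = 3 * (-0.781 + (0.695)(-1.354)) = -5.16609
  c_2 = sigma^2 theta_2 = 3 * (0.695) = 2.085
Equations for k = 0 and k = 1 (AR order 1):
  gamma(0) = phi_1 gamma(1) + c_0
  gamma(1) = phi_1 gamma(0) + c_1
Substituting the second into the first: gamma(0) (1 - phi_1^2) = c_0 + phi_1 c_1, so
  gamma(0) = (c_0 + phi_1 c_1) / (1 - phi_1^2) = (9.239128 + (-0.573)(-5.16609)) / (1 - (-0.573)^2) = 12.199297 / 0.671671 = 18.162608.
Therefore gamma(0) = 18.1626 (to 4 decimal places).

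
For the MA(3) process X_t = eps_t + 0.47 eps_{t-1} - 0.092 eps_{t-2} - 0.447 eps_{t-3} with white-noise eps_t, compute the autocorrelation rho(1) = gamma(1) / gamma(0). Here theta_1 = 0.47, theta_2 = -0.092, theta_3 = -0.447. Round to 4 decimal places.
\rho(1) = 0.3274

For an MA(q) process with theta_0 = 1, the autocovariance is
  gamma(k) = sigma^2 * sum_{i=0..q-k} theta_i * theta_{i+k},
and rho(k) = gamma(k) / gamma(0). Sigma^2 cancels.
  numerator   = (1)*(0.47) + (0.47)*(-0.092) + (-0.092)*(-0.447) = 0.467884.
  denominator = (1)^2 + (0.47)^2 + (-0.092)^2 + (-0.447)^2 = 1.429173.
  rho(1) = 0.467884 / 1.429173 = 0.3274.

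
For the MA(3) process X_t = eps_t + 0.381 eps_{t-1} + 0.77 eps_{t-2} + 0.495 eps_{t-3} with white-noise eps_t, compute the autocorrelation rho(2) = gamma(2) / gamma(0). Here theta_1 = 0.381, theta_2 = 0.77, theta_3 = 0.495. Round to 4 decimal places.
\rho(2) = 0.4834

For an MA(q) process with theta_0 = 1, the autocovariance is
  gamma(k) = sigma^2 * sum_{i=0..q-k} theta_i * theta_{i+k},
and rho(k) = gamma(k) / gamma(0). Sigma^2 cancels.
  numerator   = (1)*(0.77) + (0.381)*(0.495) = 0.958595.
  denominator = (1)^2 + (0.381)^2 + (0.77)^2 + (0.495)^2 = 1.983086.
  rho(2) = 0.958595 / 1.983086 = 0.4834.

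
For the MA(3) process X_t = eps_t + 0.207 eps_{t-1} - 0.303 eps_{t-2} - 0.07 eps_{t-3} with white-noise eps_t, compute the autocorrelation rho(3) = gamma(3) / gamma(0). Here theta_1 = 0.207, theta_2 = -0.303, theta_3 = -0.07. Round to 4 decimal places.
\rho(3) = -0.0614

For an MA(q) process with theta_0 = 1, the autocovariance is
  gamma(k) = sigma^2 * sum_{i=0..q-k} theta_i * theta_{i+k},
and rho(k) = gamma(k) / gamma(0). Sigma^2 cancels.
  numerator   = (1)*(-0.07) = -0.07.
  denominator = (1)^2 + (0.207)^2 + (-0.303)^2 + (-0.07)^2 = 1.139558.
  rho(3) = -0.07 / 1.139558 = -0.0614.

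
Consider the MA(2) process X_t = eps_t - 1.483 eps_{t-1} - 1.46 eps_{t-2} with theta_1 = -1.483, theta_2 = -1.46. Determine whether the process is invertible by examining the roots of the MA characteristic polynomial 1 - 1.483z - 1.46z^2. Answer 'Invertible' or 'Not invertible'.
\text{Not invertible}

The MA(q) characteristic polynomial is P(z) = 1 - 1.483z - 1.46z^2.
Invertibility requires all roots to lie outside the unit circle, i.e. |z| > 1 for every root.
Set 1 + (-1.483) z + (-1.46) z^2 = 0, i.e. a z^2 + b z + c = 0 with a = -1.46, b = -1.483, c = 1.
Discriminant D = b^2 - 4ac = (-1.483)^2 - 4*(-1.46)*1 = 2.199289 - (-5.84) = 8.039289.
D >= 0, so the roots are real: z = (-b +/- sqrt(D)) / (2a) = (1.483 +/- 2.835364) / (-2.92).
  z_1 = (1.483 + 2.835364) / (-2.92) = -1.4789,   |z_1| = 1.4789.
  z_2 = (1.483 - 2.835364) / (-2.92) = 0.4631,   |z_2| = 0.4631.
Moduli of all roots: 1.4789, 0.4631.
All moduli strictly greater than 1? No.
Verdict: Not invertible.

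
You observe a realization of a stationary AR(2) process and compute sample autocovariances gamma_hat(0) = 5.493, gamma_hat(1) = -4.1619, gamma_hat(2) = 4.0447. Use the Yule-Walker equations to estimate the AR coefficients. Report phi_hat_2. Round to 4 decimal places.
\hat\phi_{2} = 0.3810

The Yule-Walker equations for an AR(p) process read, in matrix form,
  Gamma_p phi = r_p,   with   (Gamma_p)_{ij} = gamma(|i - j|),
                       (r_p)_i = gamma(i),   i,j = 1..p.
Substitute the sample gammas (Toeplitz matrix and right-hand side of size 2):
  Gamma_p = [[5.493, -4.1619], [-4.1619, 5.493]]
  r_p     = [-4.1619, 4.0447]
Written out:
  5.493 phi_1 - 4.1619 phi_2 = -4.1619
  -4.1619 phi_1 + 5.493 phi_2 = 4.0447
Solve by Cramer's rule:
  det = gamma(0)^2 - gamma(1)^2 = (5.493)^2 - (-4.1619)^2 = 30.173049 - 17.32141161 = 12.85163739
  phi_hat_1 = [gamma(1) gamma(0) - gamma(1) gamma(2)] / det = [(-4.1619)(5.493) - (-4.1619)(4.0447)] / 12.85163739 = -6.02767977 / 12.85163739 = -0.469
  phi_hat_2 = [gamma(0) gamma(2) - gamma(1)^2] / det = [(5.493)(4.0447) - (-4.1619)^2] / 12.85163739 = 4.89612549 / 12.85163739 = 0.381
So phi_hat = [-0.4690, 0.3810].
Therefore phi_hat_2 = 0.3810.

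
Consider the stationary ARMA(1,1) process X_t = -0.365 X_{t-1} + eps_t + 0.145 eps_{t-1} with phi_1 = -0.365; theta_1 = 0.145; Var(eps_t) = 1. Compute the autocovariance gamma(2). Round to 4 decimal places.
\gamma(2) = 0.0877

Multiply the model equation by X_{t-k} and take expectations. With theta_0 = psi_0 = 1 and psi_j the MA(infinity) weights, this gives
  gamma(k) - sum_i phi_i gamma(k-i) = c_k,
  c_k = sigma^2 * sum_{j=k..q} theta_j psi_{j-k}   (c_k = 0 for k > q),
using gamma(-m) = gamma(m).
psi-weights needed (psi_j = theta_j + sum_i phi_i psi_{j-i}):
  psi_1 = theta_1 + phi_1 = 0.145 + (-0.365) = -0.22
Right-hand sides:
  c_0 = sigma^2 (1 + theta_1 psi_1) = 1 * (1 + (0.145)(-0.22)) = 1 * 0.9681 = 0.9681
  c_1 = sigma^2 theta_1 = 1 * (0.145) = 0.145
  c_2 = 0
Equations for k = 0 and k = 1 (AR order 1):
  gamma(0) = phi_1 gamma(1) + c_0
  gamma(1) = phi_1 gamma(0) + c_1
Substituting the second into the first: gamma(0) (1 - phi_1^2) = c_0 + phi_1 c_1, so
  gamma(0) = (c_0 + phi_1 c_1) / (1 - phi_1^2) = (0.9681 + (-0.365)(0.145)) / (1 - (-0.365)^2) = 0.915175 / 0.866775 = 1.055839.
  gamma(1) = phi_1 gamma(0) + c_1 = (-0.365)(1.055839) + (0.145) = -0.240381.
For k = 2 (> q): gamma(2) = phi_1 gamma(1) = (-0.365)(-0.240381) = 0.087739.
Therefore gamma(2) = 0.0877 (to 4 decimal places).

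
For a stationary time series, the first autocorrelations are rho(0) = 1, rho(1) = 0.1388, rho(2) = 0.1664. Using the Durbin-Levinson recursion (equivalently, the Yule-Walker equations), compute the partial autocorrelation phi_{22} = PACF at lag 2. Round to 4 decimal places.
\phi_{22} = 0.1500

The PACF at lag k is phi_{kk}, the last component of the solution
to the Yule-Walker system G_k phi = r_k where
  (G_k)_{ij} = rho(|i - j|), (r_k)_i = rho(i), i,j = 1..k.
Equivalently, Durbin-Levinson gives phi_{kk} iteratively:
  phi_{11} = rho(1)
  phi_{kk} = [rho(k) - sum_{j=1..k-1} phi_{k-1,j} rho(k-j)]
            / [1 - sum_{j=1..k-1} phi_{k-1,j} rho(j)],
  phi_{k,j} = phi_{k-1,j} - phi_{kk} phi_{k-1,k-j},  j = 1..k-1.
Step k = 1:
  phi_11 = rho(1) = 0.1388.
Step k = 2:
  phi_22 = [rho(2) - phi_11 rho(1)] / [1 - phi_11 rho(1)] = [0.1664 - (0.1388)(0.1388)] / [1 - (0.1388)(0.1388)]
         = 0.14713456 / 0.98073456 = 0.15.
Therefore phi_{22} = 0.1500.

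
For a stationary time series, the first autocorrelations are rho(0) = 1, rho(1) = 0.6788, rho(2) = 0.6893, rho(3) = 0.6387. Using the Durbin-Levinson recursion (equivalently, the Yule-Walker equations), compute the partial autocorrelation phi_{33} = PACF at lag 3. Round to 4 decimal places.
\phi_{33} = 0.1841

The PACF at lag k is phi_{kk}, the last component of the solution
to the Yule-Walker system G_k phi = r_k where
  (G_k)_{ij} = rho(|i - j|), (r_k)_i = rho(i), i,j = 1..k.
Equivalently, Durbin-Levinson gives phi_{kk} iteratively:
  phi_{11} = rho(1)
  phi_{kk} = [rho(k) - sum_{j=1..k-1} phi_{k-1,j} rho(k-j)]
            / [1 - sum_{j=1..k-1} phi_{k-1,j} rho(j)],
  phi_{k,j} = phi_{k-1,j} - phi_{kk} phi_{k-1,k-j},  j = 1..k-1.
Step k = 1:
  phi_11 = rho(1) = 0.6788.
Step k = 2:
  phi_22 = [rho(2) - phi_11 rho(1)] / [1 - phi_11 rho(1)] = [0.6893 - (0.6788)(0.6788)] / [1 - (0.6788)(0.6788)]
         = 0.22853056 / 0.53923056 = 0.423809.
  Update: phi_21 = phi_11 - phi_22 phi_11 = 0.6788 - (0.423809)(0.6788) = 0.391119.
Step k = 3:
  phi_33 = [rho(3) - phi_21 rho(2) - phi_22 rho(1)] / [1 - phi_21 rho(1) - phi_22 rho(2)]
    numerator   = 0.6387 - (0.391119)(0.6893) - (0.423809)(0.6788) = 0.08142058
    denominator = 1 - (0.391119)(0.6788) - (0.423809)(0.6893) = 0.44237734
  phi_33 = 0.08142058 / 0.44237734 = 0.1841.
Therefore phi_{33} = 0.1841.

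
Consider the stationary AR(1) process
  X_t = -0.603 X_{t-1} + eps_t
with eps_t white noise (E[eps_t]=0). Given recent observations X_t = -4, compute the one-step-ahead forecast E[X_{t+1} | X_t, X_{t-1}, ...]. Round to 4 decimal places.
E[X_{t+1} \mid \mathcal F_t] = 2.4120

For an AR(p) model X_t = c + sum_i phi_i X_{t-i} + eps_t, the
one-step-ahead conditional mean is
  E[X_{t+1} | X_t, ...] = c + sum_i phi_i X_{t+1-i}.
Substitute known values:
  E[X_{t+1} | ...] = (-0.603) * (-4)
                   = 2.4120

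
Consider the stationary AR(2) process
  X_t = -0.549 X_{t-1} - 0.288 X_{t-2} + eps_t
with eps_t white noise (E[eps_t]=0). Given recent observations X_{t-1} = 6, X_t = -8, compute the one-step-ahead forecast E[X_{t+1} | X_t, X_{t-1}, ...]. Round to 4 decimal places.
E[X_{t+1} \mid \mathcal F_t] = 2.6640

For an AR(p) model X_t = c + sum_i phi_i X_{t-i} + eps_t, the
one-step-ahead conditional mean is
  E[X_{t+1} | X_t, ...] = c + sum_i phi_i X_{t+1-i}.
Substitute known values:
  E[X_{t+1} | ...] = (-0.549) * (-8) + (-0.288) * (6)
                   = 2.6640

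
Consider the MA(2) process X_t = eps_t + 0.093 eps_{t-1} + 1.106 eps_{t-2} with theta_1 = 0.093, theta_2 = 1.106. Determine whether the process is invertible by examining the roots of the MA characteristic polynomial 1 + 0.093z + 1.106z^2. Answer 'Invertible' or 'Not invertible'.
\text{Not invertible}

The MA(q) characteristic polynomial is P(z) = 1 + 0.093z + 1.106z^2.
Invertibility requires all roots to lie outside the unit circle, i.e. |z| > 1 for every root.
Set 1 + (0.093) z + (1.106) z^2 = 0, i.e. a z^2 + b z + c = 0 with a = 1.106, b = 0.093, c = 1.
Discriminant D = b^2 - 4ac = (0.093)^2 - 4*(1.106)*1 = 0.008649 - (4.424) = -4.415351.
D < 0, so the roots are the complex-conjugate pair z = (-b +/- i sqrt(-D)) / (2a) = -0.042 +/- 0.9499i.
For a conjugate pair |z|^2 = z * conj(z) = (product of roots) = c/a = 1/(1.106) = 0.904159, so |z| = sqrt(0.904159) = 0.9509 for both roots.
Moduli of all roots: 0.9509, 0.9509.
All moduli strictly greater than 1? No.
Verdict: Not invertible.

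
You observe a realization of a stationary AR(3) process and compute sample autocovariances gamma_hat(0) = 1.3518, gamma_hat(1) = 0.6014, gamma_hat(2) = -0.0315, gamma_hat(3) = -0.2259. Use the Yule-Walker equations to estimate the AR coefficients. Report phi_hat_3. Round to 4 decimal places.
\hat\phi_{3} = -0.0421

The Yule-Walker equations for an AR(p) process read, in matrix form,
  Gamma_p phi = r_p,   with   (Gamma_p)_{ij} = gamma(|i - j|),
                       (r_p)_i = gamma(i),   i,j = 1..p.
Substitute the sample gammas (Toeplitz matrix and right-hand side of size 3):
  Gamma_p = [[1.3518, 0.6014, -0.0315], [0.6014, 1.3518, 0.6014], [-0.0315, 0.6014, 1.3518]]
  r_p     = [0.6014, -0.0315, -0.2259]
Written out (R1..R3):
  (R1) 1.3518 phi_1 + 0.6014 phi_2 - 0.0315 phi_3 = 0.6014
  (R2) 0.6014 phi_1 + 1.3518 phi_2 + 0.6014 phi_3 = -0.0315
  (R3) -0.0315 phi_1 + 0.6014 phi_2 + 1.3518 phi_3 = -0.2259
Gaussian elimination:
  R2 <- R2 - (0.6014/1.3518) R1 = R2 - (0.444888) R1:  1.084244 phi_2 + 0.615414 phi_3 = -0.299056
  R3 <- R3 - (-0.0315/1.3518) R1 = R3 - (-0.023302) R1:  0.615414 phi_2 + 1.351066 phi_3 = -0.211886
  R3 <- R3 - (0.615414/1.084244) R2 = R3 - (0.567597) R2:  1.001759 phi_3 = -0.042143
Back-substitution:
  phi_hat_3 = -0.042143 / 1.001759 = -0.042069
  phi_hat_2 = (-0.299056 - (0.615414)(-0.042069)) / 1.084244 = -0.251942
  phi_hat_1 = (0.6014 - (0.6014)(-0.251942) - (-0.0315)(-0.042069)) / 1.3518 = 0.555994
So phi_hat = [0.5560, -0.2519, -0.0421].
Therefore phi_hat_3 = -0.0421.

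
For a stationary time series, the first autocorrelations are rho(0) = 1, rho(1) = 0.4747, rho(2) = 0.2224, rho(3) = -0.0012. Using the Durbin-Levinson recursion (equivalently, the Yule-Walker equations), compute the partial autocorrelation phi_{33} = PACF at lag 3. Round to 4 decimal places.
\phi_{33} = -0.1360

The PACF at lag k is phi_{kk}, the last component of the solution
to the Yule-Walker system G_k phi = r_k where
  (G_k)_{ij} = rho(|i - j|), (r_k)_i = rho(i), i,j = 1..k.
Equivalently, Durbin-Levinson gives phi_{kk} iteratively:
  phi_{11} = rho(1)
  phi_{kk} = [rho(k) - sum_{j=1..k-1} phi_{k-1,j} rho(k-j)]
            / [1 - sum_{j=1..k-1} phi_{k-1,j} rho(j)],
  phi_{k,j} = phi_{k-1,j} - phi_{kk} phi_{k-1,k-j},  j = 1..k-1.
Step k = 1:
  phi_11 = rho(1) = 0.4747.
Step k = 2:
  phi_22 = [rho(2) - phi_11 rho(1)] / [1 - phi_11 rho(1)] = [0.2224 - (0.4747)(0.4747)] / [1 - (0.4747)(0.4747)]
         = -0.00294009 / 0.77465991 = -0.003795.
  Update: phi_21 = phi_11 - phi_22 phi_11 = 0.4747 - (-0.003795)(0.4747) = 0.476502.
Step k = 3:
  phi_33 = [rho(3) - phi_21 rho(2) - phi_22 rho(1)] / [1 - phi_21 rho(1) - phi_22 rho(2)]
    numerator   = -0.0012 - (0.476502)(0.2224) - (-0.003795)(0.4747) = -0.10537232
    denominator = 1 - (0.476502)(0.4747) - (-0.003795)(0.2224) = 0.77464875
  phi_33 = -0.10537232 / 0.77464875 = -0.136.
Therefore phi_{33} = -0.1360.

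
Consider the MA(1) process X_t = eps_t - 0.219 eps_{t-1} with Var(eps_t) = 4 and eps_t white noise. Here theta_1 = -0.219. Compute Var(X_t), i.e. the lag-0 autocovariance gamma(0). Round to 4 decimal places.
\gamma(0) = 4.1918

For an MA(q) process X_t = eps_t + sum_i theta_i eps_{t-i} with
Var(eps_t) = sigma^2, the variance is
  gamma(0) = sigma^2 * (1 + sum_i theta_i^2).
  sum_i theta_i^2 = (-0.219)^2 = 0.047961.
  gamma(0) = 4 * (1 + 0.047961) = 4 * 1.047961 = 4.191844, which rounds to 4.1918.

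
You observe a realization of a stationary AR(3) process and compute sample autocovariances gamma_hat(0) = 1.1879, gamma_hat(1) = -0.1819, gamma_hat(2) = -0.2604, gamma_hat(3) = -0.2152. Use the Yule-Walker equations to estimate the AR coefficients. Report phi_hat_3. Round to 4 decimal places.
\hat\phi_{3} = -0.2850

The Yule-Walker equations for an AR(p) process read, in matrix form,
  Gamma_p phi = r_p,   with   (Gamma_p)_{ij} = gamma(|i - j|),
                       (r_p)_i = gamma(i),   i,j = 1..p.
Substitute the sample gammas (Toeplitz matrix and right-hand side of size 3):
  Gamma_p = [[1.1879, -0.1819, -0.2604], [-0.1819, 1.1879, -0.1819], [-0.2604, -0.1819, 1.1879]]
  r_p     = [-0.1819, -0.2604, -0.2152]
Written out (R1..R3):
  (R1) 1.1879 phi_1 - 0.1819 phi_2 - 0.2604 phi_3 = -0.1819
  (R2) -0.1819 phi_1 + 1.1879 phi_2 - 0.1819 phi_3 = -0.2604
  (R3) -0.2604 phi_1 - 0.1819 phi_2 + 1.1879 phi_3 = -0.2152
Gaussian elimination:
  R2 <- R2 - (-0.1819/1.1879) R1 = R2 - (-0.153127) R1:  1.160046 phi_2 - 0.221774 phi_3 = -0.288254
  R3 <- R3 - (-0.2604/1.1879) R1 = R3 - (-0.21921) R1:  -0.221774 phi_2 + 1.130818 phi_3 = -0.255074
  R3 <- R3 - (-0.221774/1.160046) R2 = R3 - (-0.191177) R2:  1.088419 phi_3 = -0.310182
Back-substitution:
  phi_hat_3 = -0.310182 / 1.088419 = -0.284984
  phi_hat_2 = (-0.288254 - (-0.221774)(-0.284984)) / 1.160046 = -0.302967
  phi_hat_1 = (-0.1819 - (-0.1819)(-0.302967) - (-0.2604)(-0.284984)) / 1.1879 = -0.261991
So phi_hat = [-0.2620, -0.3030, -0.2850].
Therefore phi_hat_3 = -0.2850.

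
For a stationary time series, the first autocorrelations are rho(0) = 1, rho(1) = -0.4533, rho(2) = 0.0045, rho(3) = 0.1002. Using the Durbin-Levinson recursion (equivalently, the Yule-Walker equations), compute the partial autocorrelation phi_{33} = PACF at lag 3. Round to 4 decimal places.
\phi_{33} = -0.0160

The PACF at lag k is phi_{kk}, the last component of the solution
to the Yule-Walker system G_k phi = r_k where
  (G_k)_{ij} = rho(|i - j|), (r_k)_i = rho(i), i,j = 1..k.
Equivalently, Durbin-Levinson gives phi_{kk} iteratively:
  phi_{11} = rho(1)
  phi_{kk} = [rho(k) - sum_{j=1..k-1} phi_{k-1,j} rho(k-j)]
            / [1 - sum_{j=1..k-1} phi_{k-1,j} rho(j)],
  phi_{k,j} = phi_{k-1,j} - phi_{kk} phi_{k-1,k-j},  j = 1..k-1.
Step k = 1:
  phi_11 = rho(1) = -0.4533.
Step k = 2:
  phi_22 = [rho(2) - phi_11 rho(1)] / [1 - phi_11 rho(1)] = [0.0045 - (-0.4533)(-0.4533)] / [1 - (-0.4533)(-0.4533)]
         = -0.20098089 / 0.79451911 = -0.252959.
  Update: phi_21 = phi_11 - phi_22 phi_11 = -0.4533 - (-0.252959)(-0.4533) = -0.567966.
Step k = 3:
  phi_33 = [rho(3) - phi_21 rho(2) - phi_22 rho(1)] / [1 - phi_21 rho(1) - phi_22 rho(2)]
    numerator   = 0.1002 - (-0.567966)(0.0045) - (-0.252959)(-0.4533) = -0.01191054
    denominator = 1 - (-0.567966)(-0.4533) - (-0.252959)(0.0045) = 0.74367915
  phi_33 = -0.01191054 / 0.74367915 = -0.016.
Therefore phi_{33} = -0.0160.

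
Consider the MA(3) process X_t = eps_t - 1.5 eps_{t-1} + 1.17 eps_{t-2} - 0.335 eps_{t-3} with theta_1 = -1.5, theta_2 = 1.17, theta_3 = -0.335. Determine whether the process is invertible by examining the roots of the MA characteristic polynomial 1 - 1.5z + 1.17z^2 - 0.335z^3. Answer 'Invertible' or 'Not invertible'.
\text{Invertible}

The MA(q) characteristic polynomial is P(z) = 1 - 1.5z + 1.17z^2 - 0.335z^3.
Invertibility requires all roots to lie outside the unit circle, i.e. |z| > 1 for every root.
Degree 3: look for a simple real root z0 first, then factor out (1 - z/z0) and solve the remaining quadratic.
Testing z0 = 2: P(2) = 1 + (-1.5)(2) + (1.17)(2)^2 + (-0.335)(2)^3
  = 1 + (-3) + (4.68) + (-2.68) = 0.  So z_0 = 2 is a root, |z_0| = 2.
Divide out the factor (1 - 0.5 z) = (1 - z/z0) (since 1/z0 = 0.5):
  P(z) = (1 - 0.5 z)(1 + (-1) z + (0.67) z^2)
  [check: z-coef -1 - (0.5) = -1.5; z^2-coef 0.67 - (0.5)(-1) = 1.17; z^3-coef -(0.5)(0.67) = -0.335.]
Remaining roots from the quadratic factor 1 + (-1) z + (0.67) z^2:
  Set 1 + (-1) z + (0.67) z^2 = 0, i.e. a z^2 + b z + c = 0 with a = 0.67, b = -1, c = 1.
  Discriminant D = b^2 - 4ac = (-1)^2 - 4*(0.67)*1 = 1 - (2.68) = -1.68.
  D < 0, so the roots are the complex-conjugate pair z = (-b +/- i sqrt(-D)) / (2a) = 0.7463 +/- 0.9673i.
  For a conjugate pair |z|^2 = z * conj(z) = (product of roots) = c/a = 1/(0.67) = 1.492537, so |z| = sqrt(1.492537) = 1.2217 for both roots.
Moduli of all roots: 2.0000, 1.2217, 1.2217.
All moduli strictly greater than 1? Yes.
Verdict: Invertible.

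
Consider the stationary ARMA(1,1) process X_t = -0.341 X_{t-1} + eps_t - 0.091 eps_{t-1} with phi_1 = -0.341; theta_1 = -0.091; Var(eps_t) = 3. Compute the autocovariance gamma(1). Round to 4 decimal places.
\gamma(1) = -1.5120

Multiply the model equation by X_{t-k} and take expectations. With theta_0 = psi_0 = 1 and psi_j the MA(infinity) weights, this gives
  gamma(k) - sum_i phi_i gamma(k-i) = c_k,
  c_k = sigma^2 * sum_{j=k..q} theta_j psi_{j-k}   (c_k = 0 for k > q),
using gamma(-m) = gamma(m).
psi-weights needed (psi_j = theta_j + sum_i phi_i psi_{j-i}):
  psi_1 = theta_1 + phi_1 = -0.091 + (-0.341) = -0.432
Right-hand sides:
  c_0 = sigma^2 (1 + theta_1 psi_1) = 3 * (1 + (-0.091)(-0.432)) = 3 * 1.039312 = 3.117936
  c_1 = sigma^2 theta_1 = 3 * (-0.091) = -0.273
  c_2 = 0
Equations for k = 0 and k = 1 (AR order 1):
  gamma(0) = phi_1 gamma(1) + c_0
  gamma(1) = phi_1 gamma(0) + c_1
Substituting the second into the first: gamma(0) (1 - phi_1^2) = c_0 + phi_1 c_1, so
  gamma(0) = (c_0 + phi_1 c_1) / (1 - phi_1^2) = (3.117936 + (-0.341)(-0.273)) / (1 - (-0.341)^2) = 3.211029 / 0.883719 = 3.633541.
  gamma(1) = phi_1 gamma(0) + c_1 = (-0.341)(3.633541) + (-0.273) = -1.512037.
Therefore gamma(1) = -1.5120 (to 4 decimal places).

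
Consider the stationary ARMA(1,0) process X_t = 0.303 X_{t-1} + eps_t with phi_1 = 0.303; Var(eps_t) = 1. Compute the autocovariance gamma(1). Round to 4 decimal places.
\gamma(1) = 0.3336

Multiply the model equation by X_{t-k} and take expectations. With theta_0 = psi_0 = 1 and psi_j the MA(infinity) weights, this gives
  gamma(k) - sum_i phi_i gamma(k-i) = c_k,
  c_k = sigma^2 * sum_{j=k..q} theta_j psi_{j-k}   (c_k = 0 for k > q),
using gamma(-m) = gamma(m).
Pure AR (q = 0): c_0 = sigma^2 = 1, c_k = 0 for k >= 1.
Equations for k = 0 and k = 1 (AR order 1):
  gamma(0) = phi_1 gamma(1) + c_0
  gamma(1) = phi_1 gamma(0) + c_1
Substituting the second into the first: gamma(0) (1 - phi_1^2) = c_0 + phi_1 c_1, so
  gamma(0) = c_0 / (1 - phi_1^2) = 1 / (1 - (0.303)^2) = 1 / 0.908191 = 1.10109.
  gamma(1) = phi_1 gamma(0) = (0.303)(1.10109) = 0.33363.
Therefore gamma(1) = 0.3336 (to 4 decimal places).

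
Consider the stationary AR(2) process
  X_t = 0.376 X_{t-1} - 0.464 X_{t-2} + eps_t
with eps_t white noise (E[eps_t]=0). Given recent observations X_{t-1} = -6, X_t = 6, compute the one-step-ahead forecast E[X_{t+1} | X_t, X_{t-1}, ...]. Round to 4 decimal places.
E[X_{t+1} \mid \mathcal F_t] = 5.0400

For an AR(p) model X_t = c + sum_i phi_i X_{t-i} + eps_t, the
one-step-ahead conditional mean is
  E[X_{t+1} | X_t, ...] = c + sum_i phi_i X_{t+1-i}.
Substitute known values:
  E[X_{t+1} | ...] = (0.376) * (6) + (-0.464) * (-6)
                   = 5.0400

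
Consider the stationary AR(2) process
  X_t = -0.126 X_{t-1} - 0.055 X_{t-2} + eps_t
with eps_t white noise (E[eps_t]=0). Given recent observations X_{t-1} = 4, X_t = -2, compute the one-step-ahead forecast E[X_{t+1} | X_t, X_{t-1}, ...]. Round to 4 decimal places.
E[X_{t+1} \mid \mathcal F_t] = 0.0320

For an AR(p) model X_t = c + sum_i phi_i X_{t-i} + eps_t, the
one-step-ahead conditional mean is
  E[X_{t+1} | X_t, ...] = c + sum_i phi_i X_{t+1-i}.
Substitute known values:
  E[X_{t+1} | ...] = (-0.126) * (-2) + (-0.055) * (4)
                   = 0.0320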